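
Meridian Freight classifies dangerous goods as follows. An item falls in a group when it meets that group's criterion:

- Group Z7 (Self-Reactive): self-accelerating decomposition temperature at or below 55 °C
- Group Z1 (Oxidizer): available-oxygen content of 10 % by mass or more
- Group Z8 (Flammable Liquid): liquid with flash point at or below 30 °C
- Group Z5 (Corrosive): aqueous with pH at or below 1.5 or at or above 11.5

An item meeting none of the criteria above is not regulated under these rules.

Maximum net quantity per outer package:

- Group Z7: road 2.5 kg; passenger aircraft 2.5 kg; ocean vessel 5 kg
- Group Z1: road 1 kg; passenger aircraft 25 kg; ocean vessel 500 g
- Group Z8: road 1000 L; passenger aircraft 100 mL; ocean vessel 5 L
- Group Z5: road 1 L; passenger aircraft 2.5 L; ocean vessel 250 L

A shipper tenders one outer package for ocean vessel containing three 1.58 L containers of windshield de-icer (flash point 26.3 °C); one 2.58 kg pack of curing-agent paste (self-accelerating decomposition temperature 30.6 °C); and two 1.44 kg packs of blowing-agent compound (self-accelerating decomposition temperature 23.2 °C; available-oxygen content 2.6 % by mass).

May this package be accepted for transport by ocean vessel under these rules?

With flash point 26.3 °C (≤ 30 °C), the windshield de-icer falls in Group Z8.
The curing-agent paste has self-accelerating decomposition temperature 30.6 °C, which is ≤ 55 °C, so it is Group Z7 (Self-Reactive).
Blowing-agent compound: self-accelerating decomposition temperature 23.2 °C ≤ 55 °C → Group Z7 (Self-Reactive).
Total Group Z7: 2.58 kg + (two 1.44 kg packs = 2.88 kg) = 5.46 kg.
That exceeds the Group Z7 ocean vessel limit of 5 kg.
Group Z8 quantity: three 1.58 L containers = 4.74 L.
4.74 L is within the ocean vessel limit of 5 L for Group Z8.

No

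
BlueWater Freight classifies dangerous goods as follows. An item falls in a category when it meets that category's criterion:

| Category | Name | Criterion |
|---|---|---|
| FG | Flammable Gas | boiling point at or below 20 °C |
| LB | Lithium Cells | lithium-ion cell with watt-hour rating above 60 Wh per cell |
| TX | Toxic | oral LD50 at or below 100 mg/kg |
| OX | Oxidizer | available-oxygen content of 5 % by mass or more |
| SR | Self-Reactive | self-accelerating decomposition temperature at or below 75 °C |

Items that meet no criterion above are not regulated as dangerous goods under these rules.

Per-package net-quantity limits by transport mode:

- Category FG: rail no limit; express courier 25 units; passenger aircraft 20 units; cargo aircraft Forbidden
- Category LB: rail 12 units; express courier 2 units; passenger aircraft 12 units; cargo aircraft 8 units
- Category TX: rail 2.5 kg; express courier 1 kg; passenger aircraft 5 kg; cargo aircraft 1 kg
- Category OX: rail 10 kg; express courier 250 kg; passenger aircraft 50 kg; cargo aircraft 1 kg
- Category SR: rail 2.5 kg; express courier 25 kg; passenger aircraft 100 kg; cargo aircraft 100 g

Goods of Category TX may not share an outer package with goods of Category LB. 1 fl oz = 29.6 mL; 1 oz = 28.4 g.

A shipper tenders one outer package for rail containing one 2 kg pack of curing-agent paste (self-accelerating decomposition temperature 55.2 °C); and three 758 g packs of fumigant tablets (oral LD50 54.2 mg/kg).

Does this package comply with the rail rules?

Yes

Curing-agent paste: self-accelerating decomposition temperature 55.2 °C ≤ 75 °C → Category SR (Self-Reactive).
With oral LD50 54.2 mg/kg (≤ 100 mg/kg), the fumigant tablets fall in Category TX.
Category SR quantity: 2 kg.
2 kg is within the rail limit of 2.5 kg for Category SR.
Category TX quantity: three 758 g packs = 2.274 kg.
2.274 kg ≤ 2.5 kg (rail limit, Category TX) — within limit.
The segregation rule (Category TX with Category LB) does not apply to Category SR with Category TX.
Every hazard category is within its rail limit and no segregation rule is violated.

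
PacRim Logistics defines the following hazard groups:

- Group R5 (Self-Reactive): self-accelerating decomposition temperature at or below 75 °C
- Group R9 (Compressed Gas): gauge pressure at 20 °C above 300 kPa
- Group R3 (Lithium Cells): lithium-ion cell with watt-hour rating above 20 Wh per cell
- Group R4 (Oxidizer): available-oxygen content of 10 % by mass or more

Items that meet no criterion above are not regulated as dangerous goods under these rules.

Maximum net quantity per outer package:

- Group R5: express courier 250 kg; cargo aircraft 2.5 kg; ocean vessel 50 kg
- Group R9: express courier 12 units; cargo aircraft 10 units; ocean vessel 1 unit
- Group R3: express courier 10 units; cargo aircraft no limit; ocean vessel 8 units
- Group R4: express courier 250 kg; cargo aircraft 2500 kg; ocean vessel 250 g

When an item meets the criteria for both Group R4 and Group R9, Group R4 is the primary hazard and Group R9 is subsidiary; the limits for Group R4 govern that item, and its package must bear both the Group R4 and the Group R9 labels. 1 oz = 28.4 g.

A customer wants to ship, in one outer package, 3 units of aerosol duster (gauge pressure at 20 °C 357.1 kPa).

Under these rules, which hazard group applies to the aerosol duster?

Aerosol duster: gauge pressure at 20 °C 357.1 kPa > 300 kPa → Group R9 (Compressed Gas).

Group R9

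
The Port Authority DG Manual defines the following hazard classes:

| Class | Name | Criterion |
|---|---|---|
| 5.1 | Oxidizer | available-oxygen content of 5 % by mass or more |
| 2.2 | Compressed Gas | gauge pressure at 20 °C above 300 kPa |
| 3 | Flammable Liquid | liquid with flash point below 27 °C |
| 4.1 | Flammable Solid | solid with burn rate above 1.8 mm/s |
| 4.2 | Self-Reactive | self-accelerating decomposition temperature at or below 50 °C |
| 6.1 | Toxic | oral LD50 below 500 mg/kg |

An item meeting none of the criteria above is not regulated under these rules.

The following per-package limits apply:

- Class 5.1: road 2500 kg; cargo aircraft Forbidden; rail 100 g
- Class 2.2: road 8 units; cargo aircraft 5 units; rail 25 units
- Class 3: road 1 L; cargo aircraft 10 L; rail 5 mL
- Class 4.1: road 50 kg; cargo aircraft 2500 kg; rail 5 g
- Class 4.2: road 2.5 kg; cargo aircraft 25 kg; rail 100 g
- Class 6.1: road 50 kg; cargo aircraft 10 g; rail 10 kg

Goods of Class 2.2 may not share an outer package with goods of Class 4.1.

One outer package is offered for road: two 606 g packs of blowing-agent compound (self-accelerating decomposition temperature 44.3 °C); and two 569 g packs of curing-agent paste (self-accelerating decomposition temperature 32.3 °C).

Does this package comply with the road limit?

The blowing-agent compound has self-accelerating decomposition temperature 44.3 °C, which is ≤ 50 °C, so it is Class 4.2 (Self-Reactive).
The curing-agent paste has self-accelerating decomposition temperature 32.3 °C, which is ≤ 50 °C, so it is Class 4.2 (Self-Reactive).
Total Class 4.2: (two 606 g packs = 1.212 kg) + (two 569 g packs = 1.138 kg) = 2.35 kg.
2.35 kg is within the road limit of 2.5 kg for Class 4.2.

Yes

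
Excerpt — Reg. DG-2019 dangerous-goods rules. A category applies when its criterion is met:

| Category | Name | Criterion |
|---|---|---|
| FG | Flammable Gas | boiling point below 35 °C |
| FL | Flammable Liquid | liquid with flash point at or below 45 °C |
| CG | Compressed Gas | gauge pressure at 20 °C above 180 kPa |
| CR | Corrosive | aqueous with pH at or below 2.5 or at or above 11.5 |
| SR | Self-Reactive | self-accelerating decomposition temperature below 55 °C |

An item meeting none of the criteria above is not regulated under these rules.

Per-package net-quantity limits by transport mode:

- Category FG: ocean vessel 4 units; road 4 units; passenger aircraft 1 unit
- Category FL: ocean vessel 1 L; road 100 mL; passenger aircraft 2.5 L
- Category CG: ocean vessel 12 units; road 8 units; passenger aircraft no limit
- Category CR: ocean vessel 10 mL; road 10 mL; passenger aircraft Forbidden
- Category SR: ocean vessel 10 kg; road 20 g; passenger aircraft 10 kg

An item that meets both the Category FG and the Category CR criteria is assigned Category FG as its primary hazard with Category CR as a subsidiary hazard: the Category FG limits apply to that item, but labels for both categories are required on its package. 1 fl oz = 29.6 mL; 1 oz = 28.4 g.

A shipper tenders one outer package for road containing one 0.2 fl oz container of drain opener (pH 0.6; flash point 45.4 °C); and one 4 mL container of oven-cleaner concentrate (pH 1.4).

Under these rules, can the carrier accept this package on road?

Yes

The drain opener has pH 0.6, which is ≤ 2.5, so it is Category CR (Corrosive).
Oven-cleaner concentrate: pH 1.4 ≤ 2.5 → Category CR (Corrosive).
Category CR net quantity: (one 0.2 fl oz container = 5.92 mL) + 4 mL = 9.92 mL.
That is within the Category CR road limit of 10 mL.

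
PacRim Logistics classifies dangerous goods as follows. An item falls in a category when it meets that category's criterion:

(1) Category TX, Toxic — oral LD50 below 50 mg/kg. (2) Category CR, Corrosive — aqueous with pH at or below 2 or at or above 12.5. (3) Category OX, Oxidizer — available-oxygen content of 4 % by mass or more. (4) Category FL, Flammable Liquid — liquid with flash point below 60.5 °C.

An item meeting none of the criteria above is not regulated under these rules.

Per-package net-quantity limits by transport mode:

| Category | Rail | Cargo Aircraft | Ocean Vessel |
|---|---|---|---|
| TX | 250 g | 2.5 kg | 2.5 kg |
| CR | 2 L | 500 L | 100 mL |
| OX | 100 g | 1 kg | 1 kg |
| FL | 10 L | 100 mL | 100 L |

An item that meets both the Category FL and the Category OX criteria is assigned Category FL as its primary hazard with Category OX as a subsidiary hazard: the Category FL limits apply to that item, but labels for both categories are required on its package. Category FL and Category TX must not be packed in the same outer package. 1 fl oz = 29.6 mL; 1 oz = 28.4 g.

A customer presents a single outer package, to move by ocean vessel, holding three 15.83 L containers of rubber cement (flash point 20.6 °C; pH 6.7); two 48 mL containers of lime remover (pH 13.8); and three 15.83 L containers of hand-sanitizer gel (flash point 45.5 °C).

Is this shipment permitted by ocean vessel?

Rubber cement: flash point 20.6 °C < 60.5 °C → Category FL (Flammable Liquid).
pH 13.8 meets the Category CR criterion (Corrosive), so the lime remover is Category CR.
Flash point 45.5 °C meets the Category FL criterion (Flammable Liquid), so the hand-sanitizer gel is Category FL.
Total Category FL: (three 15.83 L containers = 47.49 L) + (three 15.83 L containers = 47.49 L) = 94.98 L.
That is within the Category FL ocean vessel limit of 100 L.
Category CR quantity: two 48 mL containers = 96 mL.
96 mL is within the ocean vessel limit of 100 mL for Category CR.
The segregation rule (Category FL with Category TX) does not apply to Category FL with Category CR.
Every hazard category is within its ocean vessel limit and no segregation rule is violated.

Yes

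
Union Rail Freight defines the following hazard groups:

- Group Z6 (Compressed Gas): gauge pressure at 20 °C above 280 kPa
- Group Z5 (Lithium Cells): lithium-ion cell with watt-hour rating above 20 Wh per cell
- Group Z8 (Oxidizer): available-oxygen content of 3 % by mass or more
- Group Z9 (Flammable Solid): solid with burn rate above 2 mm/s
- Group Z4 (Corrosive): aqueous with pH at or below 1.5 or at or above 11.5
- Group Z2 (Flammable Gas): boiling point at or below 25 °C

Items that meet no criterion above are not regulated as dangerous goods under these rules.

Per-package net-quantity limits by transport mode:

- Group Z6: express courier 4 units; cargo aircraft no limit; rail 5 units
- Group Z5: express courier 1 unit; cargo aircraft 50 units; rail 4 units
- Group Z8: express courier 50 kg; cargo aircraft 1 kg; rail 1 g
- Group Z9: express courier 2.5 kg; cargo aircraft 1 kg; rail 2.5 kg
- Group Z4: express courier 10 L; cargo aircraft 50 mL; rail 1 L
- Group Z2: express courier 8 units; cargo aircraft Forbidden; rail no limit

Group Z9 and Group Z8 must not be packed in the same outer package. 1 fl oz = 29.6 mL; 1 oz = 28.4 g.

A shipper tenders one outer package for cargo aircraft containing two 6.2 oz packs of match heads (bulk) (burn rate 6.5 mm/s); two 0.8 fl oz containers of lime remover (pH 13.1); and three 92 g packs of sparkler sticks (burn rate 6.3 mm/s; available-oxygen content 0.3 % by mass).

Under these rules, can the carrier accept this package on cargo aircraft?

Yes

The match heads (bulk) have burn rate 6.5 mm/s, which is > 2 mm/s, so they are Group Z9 (Flammable Solid).
The lime remover has pH 13.1, which is ≥ 11.5, so it is Group Z4 (Corrosive).
With burn rate 6.3 mm/s (> 2 mm/s), the sparkler sticks fall in Group Z9.
Group Z9 net quantity: (two 6.2 oz packs = 352.16 g) + (three 92 g packs = 276 g) = 628.16 g.
That is within the Group Z9 cargo aircraft limit of 1 kg.
Group Z4 quantity: two 0.8 fl oz containers = 47.36 mL.
That is within the Group Z4 cargo aircraft limit of 50 mL.
The segregation rule (Group Z9 with Group Z8) does not apply to Group Z9 with Group Z4.
Every hazard group is within its cargo aircraft limit and no segregation rule is violated.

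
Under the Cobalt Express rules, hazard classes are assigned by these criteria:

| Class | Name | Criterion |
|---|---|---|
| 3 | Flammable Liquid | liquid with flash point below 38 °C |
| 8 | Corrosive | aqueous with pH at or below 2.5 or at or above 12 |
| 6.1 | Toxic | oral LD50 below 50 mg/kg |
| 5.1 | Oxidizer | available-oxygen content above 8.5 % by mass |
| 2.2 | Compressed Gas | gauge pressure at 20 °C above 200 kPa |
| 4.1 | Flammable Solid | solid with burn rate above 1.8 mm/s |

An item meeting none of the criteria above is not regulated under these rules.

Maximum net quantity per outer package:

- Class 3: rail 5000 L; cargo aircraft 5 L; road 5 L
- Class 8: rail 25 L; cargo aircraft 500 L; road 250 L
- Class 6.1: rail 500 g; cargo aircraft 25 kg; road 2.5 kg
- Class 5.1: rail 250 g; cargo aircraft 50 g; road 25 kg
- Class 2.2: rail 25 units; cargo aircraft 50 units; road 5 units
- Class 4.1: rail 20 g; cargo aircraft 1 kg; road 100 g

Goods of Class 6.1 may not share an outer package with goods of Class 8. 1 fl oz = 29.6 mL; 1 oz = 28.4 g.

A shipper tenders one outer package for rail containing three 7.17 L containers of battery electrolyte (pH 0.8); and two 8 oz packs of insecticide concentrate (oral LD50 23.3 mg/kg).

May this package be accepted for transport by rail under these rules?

The battery electrolyte has pH 0.8, which is ≤ 2.5, so it is Class 8 (Corrosive).
Oral LD50 23.3 mg/kg meets the Class 6.1 criterion (Toxic), so the insecticide concentrate is Class 6.1.
Class 6.1 quantity: two 8 oz packs = 454.4 g.
454.4 g is within the rail limit of 500 g for Class 6.1.
Class 8 quantity: three 7.17 L containers = 21.51 L.
21.51 L is within the rail limit of 25 L for Class 8.
Class 6.1 and Class 8 may not share an outer package.

No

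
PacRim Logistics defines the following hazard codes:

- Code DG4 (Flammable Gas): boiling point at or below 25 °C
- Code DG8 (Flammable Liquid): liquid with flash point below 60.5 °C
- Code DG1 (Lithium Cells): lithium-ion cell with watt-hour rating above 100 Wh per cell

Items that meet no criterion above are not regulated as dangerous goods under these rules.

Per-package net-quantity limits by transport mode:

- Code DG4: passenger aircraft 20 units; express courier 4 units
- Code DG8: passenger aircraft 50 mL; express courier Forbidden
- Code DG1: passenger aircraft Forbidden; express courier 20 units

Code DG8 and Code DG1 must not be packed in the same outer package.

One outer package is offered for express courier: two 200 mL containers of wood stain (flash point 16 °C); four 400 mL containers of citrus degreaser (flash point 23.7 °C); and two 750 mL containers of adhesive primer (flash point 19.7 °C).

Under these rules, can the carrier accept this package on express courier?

No

The wood stain has flash point 16 °C, which is < 60.5 °C, so it is Code DG8 (Flammable Liquid).
Citrus degreaser: flash point 23.7 °C < 60.5 °C → Code DG8 (Flammable Liquid).
The adhesive primer has flash point 19.7 °C, which is < 60.5 °C, so it is Code DG8 (Flammable Liquid).
Code DG8 net quantity: (two 200 mL containers = 400 mL) + (four 400 mL containers = 1.6 L) + (two 750 mL containers = 1.5 L) = 3.5 L.
Code DG8 is Forbidden by express courier.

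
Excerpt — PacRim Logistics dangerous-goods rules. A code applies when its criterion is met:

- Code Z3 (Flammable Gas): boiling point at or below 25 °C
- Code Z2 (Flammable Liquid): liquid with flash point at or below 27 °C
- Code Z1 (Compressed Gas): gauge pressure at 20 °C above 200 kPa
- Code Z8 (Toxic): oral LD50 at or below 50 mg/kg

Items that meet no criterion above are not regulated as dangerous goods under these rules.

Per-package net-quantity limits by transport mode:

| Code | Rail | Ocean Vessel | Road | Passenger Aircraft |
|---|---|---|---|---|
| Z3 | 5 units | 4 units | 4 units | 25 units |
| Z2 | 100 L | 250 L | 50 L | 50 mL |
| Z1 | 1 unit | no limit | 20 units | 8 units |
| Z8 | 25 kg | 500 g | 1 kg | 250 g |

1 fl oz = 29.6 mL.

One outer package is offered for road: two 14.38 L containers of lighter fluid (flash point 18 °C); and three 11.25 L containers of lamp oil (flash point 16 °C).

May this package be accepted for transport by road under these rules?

No

With flash point 18 °C (≤ 27 °C), the lighter fluid falls in Code Z2.
Lamp oil: flash point 16 °C ≤ 27 °C → Code Z2 (Flammable Liquid).
Code Z2 net quantity: (two 14.38 L containers = 28.76 L) + (three 11.25 L containers = 33.75 L) = 62.51 L.
62.51 L > 50 L (road limit, Code Z2) — over the limit.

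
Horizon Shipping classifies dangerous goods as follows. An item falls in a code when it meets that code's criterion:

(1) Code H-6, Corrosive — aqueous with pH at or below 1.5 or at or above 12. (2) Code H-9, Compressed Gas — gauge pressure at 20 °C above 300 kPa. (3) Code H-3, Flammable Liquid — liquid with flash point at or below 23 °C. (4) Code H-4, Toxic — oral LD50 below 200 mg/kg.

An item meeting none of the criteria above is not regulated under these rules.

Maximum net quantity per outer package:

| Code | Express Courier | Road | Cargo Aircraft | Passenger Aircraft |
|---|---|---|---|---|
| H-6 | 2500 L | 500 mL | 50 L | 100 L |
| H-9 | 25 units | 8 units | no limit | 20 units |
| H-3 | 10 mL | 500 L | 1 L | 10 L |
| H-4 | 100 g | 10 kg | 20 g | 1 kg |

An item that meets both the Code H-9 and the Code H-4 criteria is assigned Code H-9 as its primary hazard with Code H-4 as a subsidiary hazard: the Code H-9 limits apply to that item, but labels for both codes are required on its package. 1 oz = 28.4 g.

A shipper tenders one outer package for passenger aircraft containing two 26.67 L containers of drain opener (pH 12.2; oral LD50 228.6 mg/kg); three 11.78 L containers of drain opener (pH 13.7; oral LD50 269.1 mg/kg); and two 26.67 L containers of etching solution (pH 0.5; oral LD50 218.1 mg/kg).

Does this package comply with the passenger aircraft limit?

No

With pH 12.2 (≥ 12), the drain opener falls in Code H-6.
The drain opener has pH 13.7, which is ≥ 12, so it is Code H-6 (Corrosive).
pH 0.5 meets the Code H-6 criterion (Corrosive), so the etching solution is Code H-6.
Code H-6 net quantity: (two 26.67 L containers = 53.34 L) + (three 11.78 L containers = 35.34 L) + (two 26.67 L containers = 53.34 L) = 142.02 L.
142.02 L exceeds the passenger aircraft limit of 100 L for Code H-6.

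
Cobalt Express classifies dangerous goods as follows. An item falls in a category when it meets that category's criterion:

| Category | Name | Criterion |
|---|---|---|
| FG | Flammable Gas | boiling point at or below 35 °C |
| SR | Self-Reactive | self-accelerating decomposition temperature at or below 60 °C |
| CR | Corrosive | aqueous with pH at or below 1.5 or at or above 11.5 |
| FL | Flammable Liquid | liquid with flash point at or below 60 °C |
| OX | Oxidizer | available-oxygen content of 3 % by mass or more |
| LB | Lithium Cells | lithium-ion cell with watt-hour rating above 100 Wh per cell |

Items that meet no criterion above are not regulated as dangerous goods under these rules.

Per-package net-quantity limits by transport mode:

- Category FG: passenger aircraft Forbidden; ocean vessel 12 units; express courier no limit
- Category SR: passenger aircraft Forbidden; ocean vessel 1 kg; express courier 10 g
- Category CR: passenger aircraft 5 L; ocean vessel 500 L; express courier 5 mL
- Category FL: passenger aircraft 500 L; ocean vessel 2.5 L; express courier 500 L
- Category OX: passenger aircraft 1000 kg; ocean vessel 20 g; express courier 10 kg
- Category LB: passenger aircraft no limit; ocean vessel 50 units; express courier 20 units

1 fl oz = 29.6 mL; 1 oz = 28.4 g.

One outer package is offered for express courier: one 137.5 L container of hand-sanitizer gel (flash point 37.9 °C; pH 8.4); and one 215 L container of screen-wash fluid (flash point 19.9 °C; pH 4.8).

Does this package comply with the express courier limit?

Yes

Flash point 37.9 °C meets the Category FL criterion (Flammable Liquid), so the hand-sanitizer gel is Category FL.
The screen-wash fluid has flash point 19.9 °C, which is ≤ 60 °C, so it is Category FL (Flammable Liquid).
Total Category FL: 137.5 L + 215 L = 352.5 L.
352.5 L is within the express courier limit of 500 L for Category FL.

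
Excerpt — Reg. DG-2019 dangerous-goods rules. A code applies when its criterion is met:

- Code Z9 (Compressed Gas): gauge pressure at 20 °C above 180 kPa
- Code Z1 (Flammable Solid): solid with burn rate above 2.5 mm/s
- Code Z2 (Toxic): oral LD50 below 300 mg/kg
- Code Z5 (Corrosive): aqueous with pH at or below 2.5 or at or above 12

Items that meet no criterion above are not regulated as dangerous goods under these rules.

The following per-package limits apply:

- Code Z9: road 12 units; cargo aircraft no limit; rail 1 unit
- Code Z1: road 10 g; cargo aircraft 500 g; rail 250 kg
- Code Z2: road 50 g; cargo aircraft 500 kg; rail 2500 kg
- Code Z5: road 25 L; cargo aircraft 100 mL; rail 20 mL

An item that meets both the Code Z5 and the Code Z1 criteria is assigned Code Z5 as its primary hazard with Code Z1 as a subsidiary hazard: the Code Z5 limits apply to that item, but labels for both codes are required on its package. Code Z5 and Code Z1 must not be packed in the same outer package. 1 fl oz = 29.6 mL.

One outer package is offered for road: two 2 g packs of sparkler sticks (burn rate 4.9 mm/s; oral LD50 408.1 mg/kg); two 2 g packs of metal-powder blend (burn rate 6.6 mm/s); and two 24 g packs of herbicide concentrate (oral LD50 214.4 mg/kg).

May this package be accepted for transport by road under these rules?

Yes

With burn rate 4.9 mm/s (> 2.5 mm/s), the sparkler sticks fall in Code Z1.
Metal-powder blend: burn rate 6.6 mm/s > 2.5 mm/s → Code Z1 (Flammable Solid).
Oral LD50 214.4 mg/kg meets the Code Z2 criterion (Toxic), so the herbicide concentrate is Code Z2.
Total Code Z1: (two 2 g packs = 4 g) + (two 2 g packs = 4 g) = 8 g.
8 g ≤ 10 g (road limit, Code Z1) — within limit.
Code Z2 quantity: two 24 g packs = 48 g.
That is within the Code Z2 road limit of 50 g.
The segregation rule (Code Z5 with Code Z1) does not apply to Code Z1 with Code Z2.
Every hazard code is within its road limit and no segregation rule is violated.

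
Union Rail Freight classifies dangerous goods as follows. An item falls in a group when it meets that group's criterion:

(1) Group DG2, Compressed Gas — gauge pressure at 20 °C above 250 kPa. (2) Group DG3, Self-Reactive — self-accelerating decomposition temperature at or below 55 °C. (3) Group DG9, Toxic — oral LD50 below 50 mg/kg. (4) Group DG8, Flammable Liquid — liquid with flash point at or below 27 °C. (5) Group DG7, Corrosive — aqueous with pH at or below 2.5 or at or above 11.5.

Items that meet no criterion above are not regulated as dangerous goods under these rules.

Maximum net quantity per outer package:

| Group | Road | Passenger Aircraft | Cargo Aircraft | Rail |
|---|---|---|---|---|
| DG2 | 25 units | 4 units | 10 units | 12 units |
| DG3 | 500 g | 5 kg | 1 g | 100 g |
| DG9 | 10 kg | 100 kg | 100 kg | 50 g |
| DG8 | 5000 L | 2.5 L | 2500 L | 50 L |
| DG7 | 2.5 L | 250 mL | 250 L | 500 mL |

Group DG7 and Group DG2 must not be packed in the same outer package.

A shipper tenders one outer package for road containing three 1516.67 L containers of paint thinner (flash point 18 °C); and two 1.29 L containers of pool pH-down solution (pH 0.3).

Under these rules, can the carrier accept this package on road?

The paint thinner has flash point 18 °C, which is ≤ 27 °C, so it is Group DG8 (Flammable Liquid).
The pool pH-down solution has pH 0.3, which is ≤ 2.5, so it is Group DG7 (Corrosive).
Group DG7 quantity: two 1.29 L containers = 2.58 L.
2.58 L exceeds the road limit of 2.5 L for Group DG7.
Group DG8 quantity: three 1516.67 L containers = 4550.01 L.
That is within the Group DG8 road limit of 5000 L.
The segregation rule (Group DG7 with Group DG2) does not apply to Group DG7 with Group DG8.

No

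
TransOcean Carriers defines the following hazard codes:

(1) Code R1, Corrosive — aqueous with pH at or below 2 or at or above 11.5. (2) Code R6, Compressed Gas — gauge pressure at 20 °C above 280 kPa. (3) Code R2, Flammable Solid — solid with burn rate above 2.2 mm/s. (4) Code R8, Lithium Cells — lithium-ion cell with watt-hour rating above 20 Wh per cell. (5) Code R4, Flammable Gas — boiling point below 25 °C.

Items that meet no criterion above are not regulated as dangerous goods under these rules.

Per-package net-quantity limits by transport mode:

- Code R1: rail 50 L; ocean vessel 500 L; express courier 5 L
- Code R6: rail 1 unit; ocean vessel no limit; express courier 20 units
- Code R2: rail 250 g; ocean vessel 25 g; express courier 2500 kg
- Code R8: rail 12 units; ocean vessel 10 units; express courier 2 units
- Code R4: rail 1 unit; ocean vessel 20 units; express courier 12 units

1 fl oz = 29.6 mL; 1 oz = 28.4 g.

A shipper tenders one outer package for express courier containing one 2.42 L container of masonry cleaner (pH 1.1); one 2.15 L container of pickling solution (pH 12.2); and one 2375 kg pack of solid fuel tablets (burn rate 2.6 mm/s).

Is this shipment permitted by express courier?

pH 1.1 meets the Code R1 criterion (Corrosive), so the masonry cleaner is Code R1.
Pickling solution: pH 12.2 ≥ 11.5 → Code R1 (Corrosive).
Burn rate 2.6 mm/s meets the Code R2 criterion (Flammable Solid), so the solid fuel tablets are Code R2.
Code R1 net quantity: 2.42 L + 2.15 L = 4.57 L.
4.57 L is within the express courier limit of 5 L for Code R1.
Code R2 quantity: 2375 kg.
That is within the Code R2 express courier limit of 2500 kg.
Every hazard code is within its express courier limit and no segregation rule is violated.

Yes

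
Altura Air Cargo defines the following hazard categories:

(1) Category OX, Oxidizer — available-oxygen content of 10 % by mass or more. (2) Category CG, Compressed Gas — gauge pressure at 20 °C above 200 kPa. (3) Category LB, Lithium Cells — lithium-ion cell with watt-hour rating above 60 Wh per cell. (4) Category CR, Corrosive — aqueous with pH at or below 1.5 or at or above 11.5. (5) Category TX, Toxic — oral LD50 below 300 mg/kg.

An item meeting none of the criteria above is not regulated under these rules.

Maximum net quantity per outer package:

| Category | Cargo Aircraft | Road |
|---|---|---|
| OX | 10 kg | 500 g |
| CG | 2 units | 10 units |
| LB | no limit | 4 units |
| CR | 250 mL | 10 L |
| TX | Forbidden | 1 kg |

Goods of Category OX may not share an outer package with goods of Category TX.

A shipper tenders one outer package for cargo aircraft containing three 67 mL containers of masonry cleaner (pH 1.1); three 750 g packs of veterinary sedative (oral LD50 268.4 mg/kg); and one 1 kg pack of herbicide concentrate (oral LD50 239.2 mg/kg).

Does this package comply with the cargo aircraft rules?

pH 1.1 meets the Category CR criterion (Corrosive), so the masonry cleaner is Category CR.
The veterinary sedative has oral LD50 268.4 mg/kg, which is < 300 mg/kg, so it is Category TX (Toxic).
The herbicide concentrate has oral LD50 239.2 mg/kg, which is < 300 mg/kg, so it is Category TX (Toxic).
Total Category TX: (three 750 g packs = 2.25 kg) + 1 kg = 3.25 kg.
Category TX is Forbidden by cargo aircraft.
Category CR quantity: three 67 mL containers = 201 mL.
That is within the Category CR cargo aircraft limit of 250 mL.
The segregation rule (Category OX with Category TX) does not apply to Category TX with Category CR.

No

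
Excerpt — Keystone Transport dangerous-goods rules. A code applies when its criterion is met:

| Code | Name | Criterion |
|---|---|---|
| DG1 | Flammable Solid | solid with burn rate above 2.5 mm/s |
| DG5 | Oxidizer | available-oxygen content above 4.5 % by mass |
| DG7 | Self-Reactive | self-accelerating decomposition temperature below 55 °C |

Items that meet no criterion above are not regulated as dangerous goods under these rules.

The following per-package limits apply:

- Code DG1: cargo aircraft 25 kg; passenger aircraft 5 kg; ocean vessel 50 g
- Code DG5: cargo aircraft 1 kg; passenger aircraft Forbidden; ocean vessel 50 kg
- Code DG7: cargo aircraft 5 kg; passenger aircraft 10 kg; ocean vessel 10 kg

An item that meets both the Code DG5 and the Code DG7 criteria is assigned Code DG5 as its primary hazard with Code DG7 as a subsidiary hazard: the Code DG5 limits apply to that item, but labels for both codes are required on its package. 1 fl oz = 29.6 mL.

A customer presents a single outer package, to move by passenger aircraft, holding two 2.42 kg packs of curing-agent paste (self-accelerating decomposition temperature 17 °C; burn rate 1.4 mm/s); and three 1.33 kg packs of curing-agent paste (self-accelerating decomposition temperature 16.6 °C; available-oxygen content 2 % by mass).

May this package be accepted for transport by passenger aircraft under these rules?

Yes

With self-accelerating decomposition temperature 17 °C (< 55 °C), the curing-agent paste falls in Code DG7.
Curing-agent paste: self-accelerating decomposition temperature 16.6 °C < 55 °C → Code DG7 (Self-Reactive).
Code DG7 net quantity: (two 2.42 kg packs = 4.84 kg) + (three 1.33 kg packs = 3.99 kg) = 8.83 kg.
That is within the Code DG7 passenger aircraft limit of 10 kg.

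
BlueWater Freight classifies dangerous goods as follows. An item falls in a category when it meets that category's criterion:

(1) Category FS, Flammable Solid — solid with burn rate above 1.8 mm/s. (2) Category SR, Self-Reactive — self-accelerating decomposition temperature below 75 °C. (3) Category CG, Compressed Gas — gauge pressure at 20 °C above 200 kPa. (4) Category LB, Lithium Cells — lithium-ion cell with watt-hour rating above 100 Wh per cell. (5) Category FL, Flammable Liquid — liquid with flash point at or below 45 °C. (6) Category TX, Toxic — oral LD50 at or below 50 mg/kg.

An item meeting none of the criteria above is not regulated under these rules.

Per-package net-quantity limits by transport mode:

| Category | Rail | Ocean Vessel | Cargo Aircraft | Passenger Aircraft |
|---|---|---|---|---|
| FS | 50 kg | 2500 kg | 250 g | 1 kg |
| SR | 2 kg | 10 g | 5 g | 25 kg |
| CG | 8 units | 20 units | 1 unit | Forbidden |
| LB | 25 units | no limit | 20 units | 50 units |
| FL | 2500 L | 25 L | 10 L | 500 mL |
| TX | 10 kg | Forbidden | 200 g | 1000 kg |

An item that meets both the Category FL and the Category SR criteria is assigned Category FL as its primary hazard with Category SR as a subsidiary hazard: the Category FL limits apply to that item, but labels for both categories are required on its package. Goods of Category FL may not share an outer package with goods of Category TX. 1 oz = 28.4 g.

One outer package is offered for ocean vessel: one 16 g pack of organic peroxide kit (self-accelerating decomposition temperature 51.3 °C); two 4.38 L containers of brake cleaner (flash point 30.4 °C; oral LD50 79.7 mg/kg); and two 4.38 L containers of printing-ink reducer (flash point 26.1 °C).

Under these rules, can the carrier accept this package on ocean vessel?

No

Self-accelerating decomposition temperature 51.3 °C meets the Category SR criterion (Self-Reactive), so the organic peroxide kit is Category SR.
Flash point 30.4 °C meets the Category FL criterion (Flammable Liquid), so the brake cleaner is Category FL.
Flash point 26.1 °C meets the Category FL criterion (Flammable Liquid), so the printing-ink reducer is Category FL.
Total Category FL: (two 4.38 L containers = 8.76 L) + (two 4.38 L containers = 8.76 L) = 17.52 L.
17.52 L ≤ 25 L (ocean vessel limit, Category FL) — within limit.
Category SR quantity: 16 g.
That exceeds the Category SR ocean vessel limit of 10 g.
The segregation rule (Category FL with Category TX) does not apply to Category FL with Category SR.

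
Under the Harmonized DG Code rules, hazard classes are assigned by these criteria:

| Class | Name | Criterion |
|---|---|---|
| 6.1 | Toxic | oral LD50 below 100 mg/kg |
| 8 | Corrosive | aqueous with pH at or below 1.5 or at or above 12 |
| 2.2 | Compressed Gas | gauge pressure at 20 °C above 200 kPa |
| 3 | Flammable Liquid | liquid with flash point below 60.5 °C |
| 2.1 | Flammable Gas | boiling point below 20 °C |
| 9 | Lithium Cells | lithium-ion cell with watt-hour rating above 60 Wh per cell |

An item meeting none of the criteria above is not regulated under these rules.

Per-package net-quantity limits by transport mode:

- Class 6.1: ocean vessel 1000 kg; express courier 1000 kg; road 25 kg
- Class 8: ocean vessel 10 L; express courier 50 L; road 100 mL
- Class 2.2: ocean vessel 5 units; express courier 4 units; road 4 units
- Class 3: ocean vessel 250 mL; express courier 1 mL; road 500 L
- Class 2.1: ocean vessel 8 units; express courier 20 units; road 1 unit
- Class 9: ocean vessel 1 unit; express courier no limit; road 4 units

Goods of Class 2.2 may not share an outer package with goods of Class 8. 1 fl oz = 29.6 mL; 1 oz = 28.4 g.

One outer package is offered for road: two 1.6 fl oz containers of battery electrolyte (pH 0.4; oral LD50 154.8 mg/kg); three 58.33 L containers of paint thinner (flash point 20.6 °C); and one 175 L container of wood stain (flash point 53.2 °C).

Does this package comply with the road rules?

With pH 0.4 (≤ 1.5), the battery electrolyte falls in Class 8.
Flash point 20.6 °C meets the Class 3 criterion (Flammable Liquid), so the paint thinner is Class 3.
The wood stain has flash point 53.2 °C, which is < 60.5 °C, so it is Class 3 (Flammable Liquid).
Class 3 net quantity: (three 58.33 L containers = 174.99 L) + 175 L = 349.99 L.
349.99 L is within the road limit of 500 L for Class 3.
Class 8 quantity: two 1.6 fl oz containers = 94.72 mL.
94.72 mL ≤ 100 mL (road limit, Class 8) — within limit.
The segregation rule (Class 2.2 with Class 8) does not apply to Class 3 with Class 8.
Every hazard class is within its road limit and no segregation rule is violated.

Yes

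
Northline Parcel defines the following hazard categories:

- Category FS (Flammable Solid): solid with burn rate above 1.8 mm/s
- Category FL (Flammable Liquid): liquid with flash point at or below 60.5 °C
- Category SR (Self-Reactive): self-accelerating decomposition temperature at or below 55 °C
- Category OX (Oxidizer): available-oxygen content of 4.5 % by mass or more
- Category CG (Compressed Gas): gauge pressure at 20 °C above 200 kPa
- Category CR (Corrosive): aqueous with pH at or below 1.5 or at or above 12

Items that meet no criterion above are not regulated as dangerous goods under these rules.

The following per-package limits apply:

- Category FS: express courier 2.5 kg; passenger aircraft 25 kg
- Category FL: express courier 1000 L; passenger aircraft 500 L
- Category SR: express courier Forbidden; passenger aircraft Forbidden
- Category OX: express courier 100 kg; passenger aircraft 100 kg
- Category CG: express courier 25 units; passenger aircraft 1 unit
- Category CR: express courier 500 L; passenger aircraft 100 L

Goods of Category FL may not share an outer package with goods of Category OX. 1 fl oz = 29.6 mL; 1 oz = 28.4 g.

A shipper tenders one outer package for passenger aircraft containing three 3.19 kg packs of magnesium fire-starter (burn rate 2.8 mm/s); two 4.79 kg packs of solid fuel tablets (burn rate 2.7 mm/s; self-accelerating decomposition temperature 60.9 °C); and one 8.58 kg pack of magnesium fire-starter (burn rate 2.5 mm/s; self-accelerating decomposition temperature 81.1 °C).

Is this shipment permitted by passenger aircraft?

With burn rate 2.8 mm/s (> 1.8 mm/s), the magnesium fire-starter falls in Category FS.
Solid fuel tablets: burn rate 2.7 mm/s > 1.8 mm/s → Category FS (Flammable Solid).
The magnesium fire-starter has burn rate 2.5 mm/s, which is > 1.8 mm/s, so it is Category FS (Flammable Solid).
Category FS net quantity: (three 3.19 kg packs = 9.57 kg) + (two 4.79 kg packs = 9.58 kg) + 8.58 kg = 27.73 kg.
27.73 kg > 25 kg (passenger aircraft limit, Category FS) — over the limit.

No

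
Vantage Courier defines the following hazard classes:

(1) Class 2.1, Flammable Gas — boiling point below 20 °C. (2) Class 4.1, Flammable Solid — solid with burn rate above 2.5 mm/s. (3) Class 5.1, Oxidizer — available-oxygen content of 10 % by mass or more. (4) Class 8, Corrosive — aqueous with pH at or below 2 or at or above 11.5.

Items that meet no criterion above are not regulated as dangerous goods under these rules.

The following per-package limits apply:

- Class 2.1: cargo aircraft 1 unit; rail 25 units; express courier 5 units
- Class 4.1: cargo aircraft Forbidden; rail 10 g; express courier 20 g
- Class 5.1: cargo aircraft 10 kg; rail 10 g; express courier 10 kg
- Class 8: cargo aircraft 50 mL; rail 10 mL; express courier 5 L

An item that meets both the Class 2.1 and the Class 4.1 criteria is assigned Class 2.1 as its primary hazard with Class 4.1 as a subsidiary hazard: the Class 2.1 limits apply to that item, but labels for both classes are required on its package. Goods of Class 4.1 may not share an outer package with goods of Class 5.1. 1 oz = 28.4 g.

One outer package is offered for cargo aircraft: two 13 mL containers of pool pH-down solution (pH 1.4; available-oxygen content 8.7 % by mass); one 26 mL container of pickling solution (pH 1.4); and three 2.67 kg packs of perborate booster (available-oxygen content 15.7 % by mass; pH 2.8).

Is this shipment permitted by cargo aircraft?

No

With pH 1.4 (≤ 2), the pool pH-down solution falls in Class 8.
With pH 1.4 (≤ 2), the pickling solution falls in Class 8.
Available-oxygen content 15.7 % by mass meets the Class 5.1 criterion (Oxidizer), so the perborate booster is Class 5.1.
Class 5.1 quantity: three 2.67 kg packs = 8.01 kg.
8.01 kg ≤ 10 kg (cargo aircraft limit, Class 5.1) — within limit.
Class 8 net quantity: (two 13 mL containers = 26 mL) + 26 mL = 52 mL.
52 mL exceeds the cargo aircraft limit of 50 mL for Class 8.
The segregation rule (Class 4.1 with Class 5.1) does not apply to Class 5.1 with Class 8.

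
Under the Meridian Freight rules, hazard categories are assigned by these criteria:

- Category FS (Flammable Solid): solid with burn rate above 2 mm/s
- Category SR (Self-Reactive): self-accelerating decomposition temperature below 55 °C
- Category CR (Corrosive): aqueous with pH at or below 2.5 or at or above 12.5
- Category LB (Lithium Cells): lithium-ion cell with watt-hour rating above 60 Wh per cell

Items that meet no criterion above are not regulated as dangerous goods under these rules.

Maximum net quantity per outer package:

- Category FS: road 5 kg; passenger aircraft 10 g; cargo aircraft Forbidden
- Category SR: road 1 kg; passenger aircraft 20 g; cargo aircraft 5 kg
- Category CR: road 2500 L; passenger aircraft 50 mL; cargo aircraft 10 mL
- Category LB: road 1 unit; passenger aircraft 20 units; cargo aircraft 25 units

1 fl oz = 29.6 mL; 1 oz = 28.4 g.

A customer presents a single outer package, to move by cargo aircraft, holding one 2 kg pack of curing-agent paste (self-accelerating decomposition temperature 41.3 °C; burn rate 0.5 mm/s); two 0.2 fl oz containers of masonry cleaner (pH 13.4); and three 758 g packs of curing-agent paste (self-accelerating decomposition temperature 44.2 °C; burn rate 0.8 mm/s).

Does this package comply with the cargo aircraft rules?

Self-accelerating decomposition temperature 41.3 °C meets the Category SR criterion (Self-Reactive), so the curing-agent paste is Category SR.
Masonry cleaner: pH 13.4 ≥ 12.5 → Category CR (Corrosive).
The curing-agent paste has self-accelerating decomposition temperature 44.2 °C, which is < 55 °C, so it is Category SR (Self-Reactive).
Category SR net quantity: 2 kg + (three 758 g packs = 2.274 kg) = 4.274 kg.
4.274 kg is within the cargo aircraft limit of 5 kg for Category SR.
Category CR quantity: two 0.2 fl oz containers = 11.84 mL.
11.84 mL exceeds the cargo aircraft limit of 10 mL for Category CR.

No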